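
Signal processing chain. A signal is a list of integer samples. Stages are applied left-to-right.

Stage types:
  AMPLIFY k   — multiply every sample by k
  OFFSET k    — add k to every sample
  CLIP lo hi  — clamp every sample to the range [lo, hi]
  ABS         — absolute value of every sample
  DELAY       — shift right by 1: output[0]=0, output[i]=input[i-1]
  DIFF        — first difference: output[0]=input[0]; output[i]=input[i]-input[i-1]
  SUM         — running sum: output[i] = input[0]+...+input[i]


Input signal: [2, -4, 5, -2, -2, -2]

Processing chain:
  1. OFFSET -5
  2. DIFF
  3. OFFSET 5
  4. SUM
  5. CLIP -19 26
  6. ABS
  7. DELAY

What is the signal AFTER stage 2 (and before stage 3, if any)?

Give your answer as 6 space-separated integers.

Input: [2, -4, 5, -2, -2, -2]
Stage 1 (OFFSET -5): 2+-5=-3, -4+-5=-9, 5+-5=0, -2+-5=-7, -2+-5=-7, -2+-5=-7 -> [-3, -9, 0, -7, -7, -7]
Stage 2 (DIFF): s[0]=-3, -9--3=-6, 0--9=9, -7-0=-7, -7--7=0, -7--7=0 -> [-3, -6, 9, -7, 0, 0]

Answer: -3 -6 9 -7 0 0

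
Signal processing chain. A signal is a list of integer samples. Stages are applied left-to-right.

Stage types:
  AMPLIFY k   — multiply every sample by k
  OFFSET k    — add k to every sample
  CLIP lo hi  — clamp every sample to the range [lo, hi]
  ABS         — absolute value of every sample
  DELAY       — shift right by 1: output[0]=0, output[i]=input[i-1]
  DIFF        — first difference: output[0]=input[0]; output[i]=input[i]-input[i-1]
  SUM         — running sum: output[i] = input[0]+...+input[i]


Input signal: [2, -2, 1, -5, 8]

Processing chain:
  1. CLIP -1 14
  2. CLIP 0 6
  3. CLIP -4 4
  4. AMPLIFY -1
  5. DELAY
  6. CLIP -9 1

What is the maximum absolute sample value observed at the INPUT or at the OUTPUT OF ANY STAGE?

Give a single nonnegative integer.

Answer: 8

Derivation:
Input: [2, -2, 1, -5, 8] (max |s|=8)
Stage 1 (CLIP -1 14): clip(2,-1,14)=2, clip(-2,-1,14)=-1, clip(1,-1,14)=1, clip(-5,-1,14)=-1, clip(8,-1,14)=8 -> [2, -1, 1, -1, 8] (max |s|=8)
Stage 2 (CLIP 0 6): clip(2,0,6)=2, clip(-1,0,6)=0, clip(1,0,6)=1, clip(-1,0,6)=0, clip(8,0,6)=6 -> [2, 0, 1, 0, 6] (max |s|=6)
Stage 3 (CLIP -4 4): clip(2,-4,4)=2, clip(0,-4,4)=0, clip(1,-4,4)=1, clip(0,-4,4)=0, clip(6,-4,4)=4 -> [2, 0, 1, 0, 4] (max |s|=4)
Stage 4 (AMPLIFY -1): 2*-1=-2, 0*-1=0, 1*-1=-1, 0*-1=0, 4*-1=-4 -> [-2, 0, -1, 0, -4] (max |s|=4)
Stage 5 (DELAY): [0, -2, 0, -1, 0] = [0, -2, 0, -1, 0] -> [0, -2, 0, -1, 0] (max |s|=2)
Stage 6 (CLIP -9 1): clip(0,-9,1)=0, clip(-2,-9,1)=-2, clip(0,-9,1)=0, clip(-1,-9,1)=-1, clip(0,-9,1)=0 -> [0, -2, 0, -1, 0] (max |s|=2)
Overall max amplitude: 8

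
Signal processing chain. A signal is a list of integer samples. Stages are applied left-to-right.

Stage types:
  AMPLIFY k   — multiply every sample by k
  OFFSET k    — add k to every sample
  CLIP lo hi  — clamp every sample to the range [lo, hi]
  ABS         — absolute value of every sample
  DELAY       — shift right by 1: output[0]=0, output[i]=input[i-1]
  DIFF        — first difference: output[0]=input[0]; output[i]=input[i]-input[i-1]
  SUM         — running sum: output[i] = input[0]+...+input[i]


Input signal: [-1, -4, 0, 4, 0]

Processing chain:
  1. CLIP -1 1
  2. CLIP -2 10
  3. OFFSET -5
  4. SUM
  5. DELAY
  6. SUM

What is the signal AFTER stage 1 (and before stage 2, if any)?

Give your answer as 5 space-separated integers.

Input: [-1, -4, 0, 4, 0]
Stage 1 (CLIP -1 1): clip(-1,-1,1)=-1, clip(-4,-1,1)=-1, clip(0,-1,1)=0, clip(4,-1,1)=1, clip(0,-1,1)=0 -> [-1, -1, 0, 1, 0]

Answer: -1 -1 0 1 0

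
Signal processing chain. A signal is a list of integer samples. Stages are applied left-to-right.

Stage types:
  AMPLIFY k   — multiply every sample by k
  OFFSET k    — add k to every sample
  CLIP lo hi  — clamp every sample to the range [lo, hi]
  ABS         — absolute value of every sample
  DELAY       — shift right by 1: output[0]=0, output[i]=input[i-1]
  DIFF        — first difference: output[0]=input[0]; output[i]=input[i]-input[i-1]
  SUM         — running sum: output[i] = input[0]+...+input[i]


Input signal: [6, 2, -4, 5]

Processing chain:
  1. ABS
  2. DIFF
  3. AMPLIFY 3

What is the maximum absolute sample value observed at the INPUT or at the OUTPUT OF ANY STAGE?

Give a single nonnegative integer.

Answer: 18

Derivation:
Input: [6, 2, -4, 5] (max |s|=6)
Stage 1 (ABS): |6|=6, |2|=2, |-4|=4, |5|=5 -> [6, 2, 4, 5] (max |s|=6)
Stage 2 (DIFF): s[0]=6, 2-6=-4, 4-2=2, 5-4=1 -> [6, -4, 2, 1] (max |s|=6)
Stage 3 (AMPLIFY 3): 6*3=18, -4*3=-12, 2*3=6, 1*3=3 -> [18, -12, 6, 3] (max |s|=18)
Overall max amplitude: 18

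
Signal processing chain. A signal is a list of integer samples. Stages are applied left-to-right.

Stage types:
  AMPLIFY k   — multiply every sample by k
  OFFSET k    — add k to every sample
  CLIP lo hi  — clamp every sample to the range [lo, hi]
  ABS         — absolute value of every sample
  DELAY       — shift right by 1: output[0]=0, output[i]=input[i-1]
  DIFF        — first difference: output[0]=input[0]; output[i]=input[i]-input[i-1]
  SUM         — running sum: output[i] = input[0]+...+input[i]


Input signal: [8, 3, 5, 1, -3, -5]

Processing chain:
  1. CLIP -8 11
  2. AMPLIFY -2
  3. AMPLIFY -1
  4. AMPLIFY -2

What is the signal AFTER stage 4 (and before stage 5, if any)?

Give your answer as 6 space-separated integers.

Answer: -32 -12 -20 -4 12 20

Derivation:
Input: [8, 3, 5, 1, -3, -5]
Stage 1 (CLIP -8 11): clip(8,-8,11)=8, clip(3,-8,11)=3, clip(5,-8,11)=5, clip(1,-8,11)=1, clip(-3,-8,11)=-3, clip(-5,-8,11)=-5 -> [8, 3, 5, 1, -3, -5]
Stage 2 (AMPLIFY -2): 8*-2=-16, 3*-2=-6, 5*-2=-10, 1*-2=-2, -3*-2=6, -5*-2=10 -> [-16, -6, -10, -2, 6, 10]
Stage 3 (AMPLIFY -1): -16*-1=16, -6*-1=6, -10*-1=10, -2*-1=2, 6*-1=-6, 10*-1=-10 -> [16, 6, 10, 2, -6, -10]
Stage 4 (AMPLIFY -2): 16*-2=-32, 6*-2=-12, 10*-2=-20, 2*-2=-4, -6*-2=12, -10*-2=20 -> [-32, -12, -20, -4, 12, 20]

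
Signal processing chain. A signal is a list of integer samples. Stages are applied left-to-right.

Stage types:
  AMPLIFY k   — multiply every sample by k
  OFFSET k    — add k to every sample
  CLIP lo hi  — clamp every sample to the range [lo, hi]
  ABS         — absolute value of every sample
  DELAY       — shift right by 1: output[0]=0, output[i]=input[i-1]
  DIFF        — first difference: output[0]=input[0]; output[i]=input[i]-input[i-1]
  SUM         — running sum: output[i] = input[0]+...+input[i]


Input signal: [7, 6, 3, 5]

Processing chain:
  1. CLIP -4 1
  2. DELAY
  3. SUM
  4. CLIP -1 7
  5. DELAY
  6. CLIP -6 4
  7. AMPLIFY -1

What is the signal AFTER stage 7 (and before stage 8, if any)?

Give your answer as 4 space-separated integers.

Input: [7, 6, 3, 5]
Stage 1 (CLIP -4 1): clip(7,-4,1)=1, clip(6,-4,1)=1, clip(3,-4,1)=1, clip(5,-4,1)=1 -> [1, 1, 1, 1]
Stage 2 (DELAY): [0, 1, 1, 1] = [0, 1, 1, 1] -> [0, 1, 1, 1]
Stage 3 (SUM): sum[0..0]=0, sum[0..1]=1, sum[0..2]=2, sum[0..3]=3 -> [0, 1, 2, 3]
Stage 4 (CLIP -1 7): clip(0,-1,7)=0, clip(1,-1,7)=1, clip(2,-1,7)=2, clip(3,-1,7)=3 -> [0, 1, 2, 3]
Stage 5 (DELAY): [0, 0, 1, 2] = [0, 0, 1, 2] -> [0, 0, 1, 2]
Stage 6 (CLIP -6 4): clip(0,-6,4)=0, clip(0,-6,4)=0, clip(1,-6,4)=1, clip(2,-6,4)=2 -> [0, 0, 1, 2]
Stage 7 (AMPLIFY -1): 0*-1=0, 0*-1=0, 1*-1=-1, 2*-1=-2 -> [0, 0, -1, -2]

Answer: 0 0 -1 -2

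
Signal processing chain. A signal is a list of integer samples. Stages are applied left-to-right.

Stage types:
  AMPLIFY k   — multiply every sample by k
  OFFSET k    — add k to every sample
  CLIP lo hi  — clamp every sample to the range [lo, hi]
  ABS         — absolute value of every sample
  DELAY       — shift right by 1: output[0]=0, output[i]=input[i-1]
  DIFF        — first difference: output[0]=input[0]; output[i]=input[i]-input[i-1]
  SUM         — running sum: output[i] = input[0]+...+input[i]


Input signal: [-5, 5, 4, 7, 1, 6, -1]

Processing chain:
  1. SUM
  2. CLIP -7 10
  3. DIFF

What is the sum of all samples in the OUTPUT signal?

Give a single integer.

Input: [-5, 5, 4, 7, 1, 6, -1]
Stage 1 (SUM): sum[0..0]=-5, sum[0..1]=0, sum[0..2]=4, sum[0..3]=11, sum[0..4]=12, sum[0..5]=18, sum[0..6]=17 -> [-5, 0, 4, 11, 12, 18, 17]
Stage 2 (CLIP -7 10): clip(-5,-7,10)=-5, clip(0,-7,10)=0, clip(4,-7,10)=4, clip(11,-7,10)=10, clip(12,-7,10)=10, clip(18,-7,10)=10, clip(17,-7,10)=10 -> [-5, 0, 4, 10, 10, 10, 10]
Stage 3 (DIFF): s[0]=-5, 0--5=5, 4-0=4, 10-4=6, 10-10=0, 10-10=0, 10-10=0 -> [-5, 5, 4, 6, 0, 0, 0]
Output sum: 10

Answer: 10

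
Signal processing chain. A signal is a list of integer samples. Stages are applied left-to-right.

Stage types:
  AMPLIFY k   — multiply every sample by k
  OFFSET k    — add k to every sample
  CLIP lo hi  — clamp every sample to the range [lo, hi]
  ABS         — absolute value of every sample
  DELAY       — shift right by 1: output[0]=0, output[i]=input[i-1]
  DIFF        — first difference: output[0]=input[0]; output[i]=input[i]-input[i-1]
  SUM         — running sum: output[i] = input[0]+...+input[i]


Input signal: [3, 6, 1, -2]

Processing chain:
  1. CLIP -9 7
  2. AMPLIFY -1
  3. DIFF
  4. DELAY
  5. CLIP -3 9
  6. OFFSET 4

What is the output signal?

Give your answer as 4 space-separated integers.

Input: [3, 6, 1, -2]
Stage 1 (CLIP -9 7): clip(3,-9,7)=3, clip(6,-9,7)=6, clip(1,-9,7)=1, clip(-2,-9,7)=-2 -> [3, 6, 1, -2]
Stage 2 (AMPLIFY -1): 3*-1=-3, 6*-1=-6, 1*-1=-1, -2*-1=2 -> [-3, -6, -1, 2]
Stage 3 (DIFF): s[0]=-3, -6--3=-3, -1--6=5, 2--1=3 -> [-3, -3, 5, 3]
Stage 4 (DELAY): [0, -3, -3, 5] = [0, -3, -3, 5] -> [0, -3, -3, 5]
Stage 5 (CLIP -3 9): clip(0,-3,9)=0, clip(-3,-3,9)=-3, clip(-3,-3,9)=-3, clip(5,-3,9)=5 -> [0, -3, -3, 5]
Stage 6 (OFFSET 4): 0+4=4, -3+4=1, -3+4=1, 5+4=9 -> [4, 1, 1, 9]

Answer: 4 1 1 9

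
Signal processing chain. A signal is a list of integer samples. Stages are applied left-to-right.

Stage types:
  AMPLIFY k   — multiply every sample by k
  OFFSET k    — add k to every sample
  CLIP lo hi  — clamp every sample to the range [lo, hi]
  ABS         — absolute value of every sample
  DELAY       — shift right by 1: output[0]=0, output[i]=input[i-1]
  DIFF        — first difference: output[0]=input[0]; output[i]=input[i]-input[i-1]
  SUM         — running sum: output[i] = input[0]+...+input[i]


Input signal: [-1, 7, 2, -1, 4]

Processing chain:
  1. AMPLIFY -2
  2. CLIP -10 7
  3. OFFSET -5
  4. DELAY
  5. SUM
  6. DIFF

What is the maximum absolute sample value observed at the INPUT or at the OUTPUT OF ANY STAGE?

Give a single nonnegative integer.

Input: [-1, 7, 2, -1, 4] (max |s|=7)
Stage 1 (AMPLIFY -2): -1*-2=2, 7*-2=-14, 2*-2=-4, -1*-2=2, 4*-2=-8 -> [2, -14, -4, 2, -8] (max |s|=14)
Stage 2 (CLIP -10 7): clip(2,-10,7)=2, clip(-14,-10,7)=-10, clip(-4,-10,7)=-4, clip(2,-10,7)=2, clip(-8,-10,7)=-8 -> [2, -10, -4, 2, -8] (max |s|=10)
Stage 3 (OFFSET -5): 2+-5=-3, -10+-5=-15, -4+-5=-9, 2+-5=-3, -8+-5=-13 -> [-3, -15, -9, -3, -13] (max |s|=15)
Stage 4 (DELAY): [0, -3, -15, -9, -3] = [0, -3, -15, -9, -3] -> [0, -3, -15, -9, -3] (max |s|=15)
Stage 5 (SUM): sum[0..0]=0, sum[0..1]=-3, sum[0..2]=-18, sum[0..3]=-27, sum[0..4]=-30 -> [0, -3, -18, -27, -30] (max |s|=30)
Stage 6 (DIFF): s[0]=0, -3-0=-3, -18--3=-15, -27--18=-9, -30--27=-3 -> [0, -3, -15, -9, -3] (max |s|=15)
Overall max amplitude: 30

Answer: 30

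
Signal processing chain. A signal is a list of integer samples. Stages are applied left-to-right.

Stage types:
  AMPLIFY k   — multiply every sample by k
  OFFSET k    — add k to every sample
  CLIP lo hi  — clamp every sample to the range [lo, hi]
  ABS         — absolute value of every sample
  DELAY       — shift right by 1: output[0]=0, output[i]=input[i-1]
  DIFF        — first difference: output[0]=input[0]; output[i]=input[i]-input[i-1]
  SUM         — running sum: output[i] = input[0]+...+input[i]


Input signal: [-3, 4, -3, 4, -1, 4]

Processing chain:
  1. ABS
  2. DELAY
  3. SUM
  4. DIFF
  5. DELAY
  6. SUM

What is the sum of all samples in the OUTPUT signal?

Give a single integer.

Input: [-3, 4, -3, 4, -1, 4]
Stage 1 (ABS): |-3|=3, |4|=4, |-3|=3, |4|=4, |-1|=1, |4|=4 -> [3, 4, 3, 4, 1, 4]
Stage 2 (DELAY): [0, 3, 4, 3, 4, 1] = [0, 3, 4, 3, 4, 1] -> [0, 3, 4, 3, 4, 1]
Stage 3 (SUM): sum[0..0]=0, sum[0..1]=3, sum[0..2]=7, sum[0..3]=10, sum[0..4]=14, sum[0..5]=15 -> [0, 3, 7, 10, 14, 15]
Stage 4 (DIFF): s[0]=0, 3-0=3, 7-3=4, 10-7=3, 14-10=4, 15-14=1 -> [0, 3, 4, 3, 4, 1]
Stage 5 (DELAY): [0, 0, 3, 4, 3, 4] = [0, 0, 3, 4, 3, 4] -> [0, 0, 3, 4, 3, 4]
Stage 6 (SUM): sum[0..0]=0, sum[0..1]=0, sum[0..2]=3, sum[0..3]=7, sum[0..4]=10, sum[0..5]=14 -> [0, 0, 3, 7, 10, 14]
Output sum: 34

Answer: 34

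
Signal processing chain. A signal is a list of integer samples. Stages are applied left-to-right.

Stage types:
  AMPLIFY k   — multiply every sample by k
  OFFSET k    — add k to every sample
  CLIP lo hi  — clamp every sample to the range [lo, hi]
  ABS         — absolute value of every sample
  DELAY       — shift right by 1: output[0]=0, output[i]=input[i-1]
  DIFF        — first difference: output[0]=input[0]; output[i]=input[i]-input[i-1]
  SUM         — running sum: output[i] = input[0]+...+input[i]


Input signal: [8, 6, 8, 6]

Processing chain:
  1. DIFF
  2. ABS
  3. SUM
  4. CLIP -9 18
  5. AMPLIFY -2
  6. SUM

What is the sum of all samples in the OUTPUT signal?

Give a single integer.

Input: [8, 6, 8, 6]
Stage 1 (DIFF): s[0]=8, 6-8=-2, 8-6=2, 6-8=-2 -> [8, -2, 2, -2]
Stage 2 (ABS): |8|=8, |-2|=2, |2|=2, |-2|=2 -> [8, 2, 2, 2]
Stage 3 (SUM): sum[0..0]=8, sum[0..1]=10, sum[0..2]=12, sum[0..3]=14 -> [8, 10, 12, 14]
Stage 4 (CLIP -9 18): clip(8,-9,18)=8, clip(10,-9,18)=10, clip(12,-9,18)=12, clip(14,-9,18)=14 -> [8, 10, 12, 14]
Stage 5 (AMPLIFY -2): 8*-2=-16, 10*-2=-20, 12*-2=-24, 14*-2=-28 -> [-16, -20, -24, -28]
Stage 6 (SUM): sum[0..0]=-16, sum[0..1]=-36, sum[0..2]=-60, sum[0..3]=-88 -> [-16, -36, -60, -88]
Output sum: -200

Answer: -200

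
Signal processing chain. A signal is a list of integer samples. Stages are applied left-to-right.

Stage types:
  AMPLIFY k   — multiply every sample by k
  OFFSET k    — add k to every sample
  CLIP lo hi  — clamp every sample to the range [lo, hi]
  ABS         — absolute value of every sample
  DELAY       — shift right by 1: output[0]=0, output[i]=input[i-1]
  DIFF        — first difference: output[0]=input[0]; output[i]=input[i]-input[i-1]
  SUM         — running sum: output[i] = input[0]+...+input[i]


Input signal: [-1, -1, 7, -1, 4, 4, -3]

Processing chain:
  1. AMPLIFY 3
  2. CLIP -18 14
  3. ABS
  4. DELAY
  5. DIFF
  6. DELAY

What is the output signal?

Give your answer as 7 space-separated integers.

Input: [-1, -1, 7, -1, 4, 4, -3]
Stage 1 (AMPLIFY 3): -1*3=-3, -1*3=-3, 7*3=21, -1*3=-3, 4*3=12, 4*3=12, -3*3=-9 -> [-3, -3, 21, -3, 12, 12, -9]
Stage 2 (CLIP -18 14): clip(-3,-18,14)=-3, clip(-3,-18,14)=-3, clip(21,-18,14)=14, clip(-3,-18,14)=-3, clip(12,-18,14)=12, clip(12,-18,14)=12, clip(-9,-18,14)=-9 -> [-3, -3, 14, -3, 12, 12, -9]
Stage 3 (ABS): |-3|=3, |-3|=3, |14|=14, |-3|=3, |12|=12, |12|=12, |-9|=9 -> [3, 3, 14, 3, 12, 12, 9]
Stage 4 (DELAY): [0, 3, 3, 14, 3, 12, 12] = [0, 3, 3, 14, 3, 12, 12] -> [0, 3, 3, 14, 3, 12, 12]
Stage 5 (DIFF): s[0]=0, 3-0=3, 3-3=0, 14-3=11, 3-14=-11, 12-3=9, 12-12=0 -> [0, 3, 0, 11, -11, 9, 0]
Stage 6 (DELAY): [0, 0, 3, 0, 11, -11, 9] = [0, 0, 3, 0, 11, -11, 9] -> [0, 0, 3, 0, 11, -11, 9]

Answer: 0 0 3 0 11 -11 9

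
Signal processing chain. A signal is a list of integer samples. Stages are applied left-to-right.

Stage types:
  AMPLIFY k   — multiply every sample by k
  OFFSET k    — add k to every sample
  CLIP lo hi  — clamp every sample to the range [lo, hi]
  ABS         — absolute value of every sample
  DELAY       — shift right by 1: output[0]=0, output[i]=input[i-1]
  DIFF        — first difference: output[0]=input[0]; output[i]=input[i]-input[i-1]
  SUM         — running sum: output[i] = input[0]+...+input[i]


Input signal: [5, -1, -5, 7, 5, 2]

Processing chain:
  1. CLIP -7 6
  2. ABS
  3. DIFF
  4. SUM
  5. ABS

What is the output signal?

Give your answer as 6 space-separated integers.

Answer: 5 1 5 6 5 2

Derivation:
Input: [5, -1, -5, 7, 5, 2]
Stage 1 (CLIP -7 6): clip(5,-7,6)=5, clip(-1,-7,6)=-1, clip(-5,-7,6)=-5, clip(7,-7,6)=6, clip(5,-7,6)=5, clip(2,-7,6)=2 -> [5, -1, -5, 6, 5, 2]
Stage 2 (ABS): |5|=5, |-1|=1, |-5|=5, |6|=6, |5|=5, |2|=2 -> [5, 1, 5, 6, 5, 2]
Stage 3 (DIFF): s[0]=5, 1-5=-4, 5-1=4, 6-5=1, 5-6=-1, 2-5=-3 -> [5, -4, 4, 1, -1, -3]
Stage 4 (SUM): sum[0..0]=5, sum[0..1]=1, sum[0..2]=5, sum[0..3]=6, sum[0..4]=5, sum[0..5]=2 -> [5, 1, 5, 6, 5, 2]
Stage 5 (ABS): |5|=5, |1|=1, |5|=5, |6|=6, |5|=5, |2|=2 -> [5, 1, 5, 6, 5, 2]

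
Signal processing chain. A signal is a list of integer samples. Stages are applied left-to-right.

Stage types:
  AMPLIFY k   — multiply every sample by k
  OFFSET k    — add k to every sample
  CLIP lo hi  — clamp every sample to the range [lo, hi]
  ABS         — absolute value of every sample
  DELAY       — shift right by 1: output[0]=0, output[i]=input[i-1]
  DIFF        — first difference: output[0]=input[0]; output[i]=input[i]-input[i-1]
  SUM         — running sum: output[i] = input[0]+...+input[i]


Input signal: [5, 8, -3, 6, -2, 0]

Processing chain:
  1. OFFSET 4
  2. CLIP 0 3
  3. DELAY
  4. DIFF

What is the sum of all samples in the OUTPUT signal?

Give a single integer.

Answer: 2

Derivation:
Input: [5, 8, -3, 6, -2, 0]
Stage 1 (OFFSET 4): 5+4=9, 8+4=12, -3+4=1, 6+4=10, -2+4=2, 0+4=4 -> [9, 12, 1, 10, 2, 4]
Stage 2 (CLIP 0 3): clip(9,0,3)=3, clip(12,0,3)=3, clip(1,0,3)=1, clip(10,0,3)=3, clip(2,0,3)=2, clip(4,0,3)=3 -> [3, 3, 1, 3, 2, 3]
Stage 3 (DELAY): [0, 3, 3, 1, 3, 2] = [0, 3, 3, 1, 3, 2] -> [0, 3, 3, 1, 3, 2]
Stage 4 (DIFF): s[0]=0, 3-0=3, 3-3=0, 1-3=-2, 3-1=2, 2-3=-1 -> [0, 3, 0, -2, 2, -1]
Output sum: 2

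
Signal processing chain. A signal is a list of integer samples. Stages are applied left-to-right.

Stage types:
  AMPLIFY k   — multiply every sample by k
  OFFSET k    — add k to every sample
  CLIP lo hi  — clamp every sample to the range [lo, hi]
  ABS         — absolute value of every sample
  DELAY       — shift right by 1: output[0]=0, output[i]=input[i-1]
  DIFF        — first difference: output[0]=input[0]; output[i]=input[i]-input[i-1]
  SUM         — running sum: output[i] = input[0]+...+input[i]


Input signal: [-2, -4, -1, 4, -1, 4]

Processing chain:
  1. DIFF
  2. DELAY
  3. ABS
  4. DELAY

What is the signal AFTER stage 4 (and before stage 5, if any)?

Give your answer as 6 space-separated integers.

Input: [-2, -4, -1, 4, -1, 4]
Stage 1 (DIFF): s[0]=-2, -4--2=-2, -1--4=3, 4--1=5, -1-4=-5, 4--1=5 -> [-2, -2, 3, 5, -5, 5]
Stage 2 (DELAY): [0, -2, -2, 3, 5, -5] = [0, -2, -2, 3, 5, -5] -> [0, -2, -2, 3, 5, -5]
Stage 3 (ABS): |0|=0, |-2|=2, |-2|=2, |3|=3, |5|=5, |-5|=5 -> [0, 2, 2, 3, 5, 5]
Stage 4 (DELAY): [0, 0, 2, 2, 3, 5] = [0, 0, 2, 2, 3, 5] -> [0, 0, 2, 2, 3, 5]

Answer: 0 0 2 2 3 5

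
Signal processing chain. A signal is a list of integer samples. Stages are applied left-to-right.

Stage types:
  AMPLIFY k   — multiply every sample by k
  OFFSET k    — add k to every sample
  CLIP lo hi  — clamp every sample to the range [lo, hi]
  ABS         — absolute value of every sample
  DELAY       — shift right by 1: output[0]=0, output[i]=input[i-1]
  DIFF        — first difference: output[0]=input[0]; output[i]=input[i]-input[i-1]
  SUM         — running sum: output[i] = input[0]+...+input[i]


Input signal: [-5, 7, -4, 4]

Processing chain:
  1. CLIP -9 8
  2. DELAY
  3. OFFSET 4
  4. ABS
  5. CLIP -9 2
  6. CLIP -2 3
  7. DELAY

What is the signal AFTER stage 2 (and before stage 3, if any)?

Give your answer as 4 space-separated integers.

Answer: 0 -5 7 -4

Derivation:
Input: [-5, 7, -4, 4]
Stage 1 (CLIP -9 8): clip(-5,-9,8)=-5, clip(7,-9,8)=7, clip(-4,-9,8)=-4, clip(4,-9,8)=4 -> [-5, 7, -4, 4]
Stage 2 (DELAY): [0, -5, 7, -4] = [0, -5, 7, -4] -> [0, -5, 7, -4]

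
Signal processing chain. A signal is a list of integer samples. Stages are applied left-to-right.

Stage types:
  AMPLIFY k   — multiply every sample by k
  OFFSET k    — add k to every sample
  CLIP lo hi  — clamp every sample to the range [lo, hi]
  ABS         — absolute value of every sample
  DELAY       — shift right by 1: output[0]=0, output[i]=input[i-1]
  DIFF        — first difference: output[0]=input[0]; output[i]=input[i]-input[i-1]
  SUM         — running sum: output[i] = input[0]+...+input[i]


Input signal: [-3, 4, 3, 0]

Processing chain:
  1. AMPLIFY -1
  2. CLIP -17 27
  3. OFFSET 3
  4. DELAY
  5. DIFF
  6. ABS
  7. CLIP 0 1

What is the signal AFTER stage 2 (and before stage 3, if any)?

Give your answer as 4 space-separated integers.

Answer: 3 -4 -3 0

Derivation:
Input: [-3, 4, 3, 0]
Stage 1 (AMPLIFY -1): -3*-1=3, 4*-1=-4, 3*-1=-3, 0*-1=0 -> [3, -4, -3, 0]
Stage 2 (CLIP -17 27): clip(3,-17,27)=3, clip(-4,-17,27)=-4, clip(-3,-17,27)=-3, clip(0,-17,27)=0 -> [3, -4, -3, 0]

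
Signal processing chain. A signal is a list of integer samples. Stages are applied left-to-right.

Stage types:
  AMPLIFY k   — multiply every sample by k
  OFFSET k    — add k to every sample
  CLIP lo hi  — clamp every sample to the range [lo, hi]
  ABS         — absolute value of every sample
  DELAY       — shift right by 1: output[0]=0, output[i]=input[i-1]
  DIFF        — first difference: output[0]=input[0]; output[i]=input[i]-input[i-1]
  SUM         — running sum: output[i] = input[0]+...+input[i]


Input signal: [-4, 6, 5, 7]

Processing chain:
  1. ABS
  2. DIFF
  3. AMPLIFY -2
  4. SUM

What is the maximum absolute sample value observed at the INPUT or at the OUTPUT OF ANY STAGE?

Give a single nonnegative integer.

Answer: 14

Derivation:
Input: [-4, 6, 5, 7] (max |s|=7)
Stage 1 (ABS): |-4|=4, |6|=6, |5|=5, |7|=7 -> [4, 6, 5, 7] (max |s|=7)
Stage 2 (DIFF): s[0]=4, 6-4=2, 5-6=-1, 7-5=2 -> [4, 2, -1, 2] (max |s|=4)
Stage 3 (AMPLIFY -2): 4*-2=-8, 2*-2=-4, -1*-2=2, 2*-2=-4 -> [-8, -4, 2, -4] (max |s|=8)
Stage 4 (SUM): sum[0..0]=-8, sum[0..1]=-12, sum[0..2]=-10, sum[0..3]=-14 -> [-8, -12, -10, -14] (max |s|=14)
Overall max amplitude: 14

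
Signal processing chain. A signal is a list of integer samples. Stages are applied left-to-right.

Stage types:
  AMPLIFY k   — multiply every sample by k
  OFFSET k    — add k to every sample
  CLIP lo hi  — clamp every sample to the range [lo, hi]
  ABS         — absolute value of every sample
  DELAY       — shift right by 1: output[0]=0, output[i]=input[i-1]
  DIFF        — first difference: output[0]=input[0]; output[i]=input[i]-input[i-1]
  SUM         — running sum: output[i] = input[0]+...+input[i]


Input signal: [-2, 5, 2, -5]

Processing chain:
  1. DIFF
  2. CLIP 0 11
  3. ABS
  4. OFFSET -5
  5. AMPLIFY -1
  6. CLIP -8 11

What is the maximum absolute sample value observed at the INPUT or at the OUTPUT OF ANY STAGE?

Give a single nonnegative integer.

Input: [-2, 5, 2, -5] (max |s|=5)
Stage 1 (DIFF): s[0]=-2, 5--2=7, 2-5=-3, -5-2=-7 -> [-2, 7, -3, -7] (max |s|=7)
Stage 2 (CLIP 0 11): clip(-2,0,11)=0, clip(7,0,11)=7, clip(-3,0,11)=0, clip(-7,0,11)=0 -> [0, 7, 0, 0] (max |s|=7)
Stage 3 (ABS): |0|=0, |7|=7, |0|=0, |0|=0 -> [0, 7, 0, 0] (max |s|=7)
Stage 4 (OFFSET -5): 0+-5=-5, 7+-5=2, 0+-5=-5, 0+-5=-5 -> [-5, 2, -5, -5] (max |s|=5)
Stage 5 (AMPLIFY -1): -5*-1=5, 2*-1=-2, -5*-1=5, -5*-1=5 -> [5, -2, 5, 5] (max |s|=5)
Stage 6 (CLIP -8 11): clip(5,-8,11)=5, clip(-2,-8,11)=-2, clip(5,-8,11)=5, clip(5,-8,11)=5 -> [5, -2, 5, 5] (max |s|=5)
Overall max amplitude: 7

Answer: 7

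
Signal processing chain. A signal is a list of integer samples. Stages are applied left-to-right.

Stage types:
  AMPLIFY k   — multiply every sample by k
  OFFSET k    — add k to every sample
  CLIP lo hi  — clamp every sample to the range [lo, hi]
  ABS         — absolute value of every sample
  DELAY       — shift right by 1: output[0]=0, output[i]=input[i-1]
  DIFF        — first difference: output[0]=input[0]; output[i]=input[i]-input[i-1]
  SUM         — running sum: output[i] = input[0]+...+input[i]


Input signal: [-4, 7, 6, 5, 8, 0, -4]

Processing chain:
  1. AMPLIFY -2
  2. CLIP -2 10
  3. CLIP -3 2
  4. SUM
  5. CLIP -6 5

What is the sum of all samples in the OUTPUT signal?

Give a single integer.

Input: [-4, 7, 6, 5, 8, 0, -4]
Stage 1 (AMPLIFY -2): -4*-2=8, 7*-2=-14, 6*-2=-12, 5*-2=-10, 8*-2=-16, 0*-2=0, -4*-2=8 -> [8, -14, -12, -10, -16, 0, 8]
Stage 2 (CLIP -2 10): clip(8,-2,10)=8, clip(-14,-2,10)=-2, clip(-12,-2,10)=-2, clip(-10,-2,10)=-2, clip(-16,-2,10)=-2, clip(0,-2,10)=0, clip(8,-2,10)=8 -> [8, -2, -2, -2, -2, 0, 8]
Stage 3 (CLIP -3 2): clip(8,-3,2)=2, clip(-2,-3,2)=-2, clip(-2,-3,2)=-2, clip(-2,-3,2)=-2, clip(-2,-3,2)=-2, clip(0,-3,2)=0, clip(8,-3,2)=2 -> [2, -2, -2, -2, -2, 0, 2]
Stage 4 (SUM): sum[0..0]=2, sum[0..1]=0, sum[0..2]=-2, sum[0..3]=-4, sum[0..4]=-6, sum[0..5]=-6, sum[0..6]=-4 -> [2, 0, -2, -4, -6, -6, -4]
Stage 5 (CLIP -6 5): clip(2,-6,5)=2, clip(0,-6,5)=0, clip(-2,-6,5)=-2, clip(-4,-6,5)=-4, clip(-6,-6,5)=-6, clip(-6,-6,5)=-6, clip(-4,-6,5)=-4 -> [2, 0, -2, -4, -6, -6, -4]
Output sum: -20

Answer: -20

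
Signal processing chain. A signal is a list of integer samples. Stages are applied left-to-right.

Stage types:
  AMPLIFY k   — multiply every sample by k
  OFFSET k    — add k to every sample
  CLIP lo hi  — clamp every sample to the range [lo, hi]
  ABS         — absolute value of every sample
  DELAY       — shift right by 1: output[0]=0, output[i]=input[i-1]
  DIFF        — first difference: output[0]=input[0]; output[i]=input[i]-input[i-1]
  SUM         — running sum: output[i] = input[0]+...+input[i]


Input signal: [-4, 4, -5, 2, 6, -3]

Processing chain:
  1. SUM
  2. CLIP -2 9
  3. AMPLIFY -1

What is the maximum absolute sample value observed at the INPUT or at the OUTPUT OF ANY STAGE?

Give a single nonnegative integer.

Answer: 6

Derivation:
Input: [-4, 4, -5, 2, 6, -3] (max |s|=6)
Stage 1 (SUM): sum[0..0]=-4, sum[0..1]=0, sum[0..2]=-5, sum[0..3]=-3, sum[0..4]=3, sum[0..5]=0 -> [-4, 0, -5, -3, 3, 0] (max |s|=5)
Stage 2 (CLIP -2 9): clip(-4,-2,9)=-2, clip(0,-2,9)=0, clip(-5,-2,9)=-2, clip(-3,-2,9)=-2, clip(3,-2,9)=3, clip(0,-2,9)=0 -> [-2, 0, -2, -2, 3, 0] (max |s|=3)
Stage 3 (AMPLIFY -1): -2*-1=2, 0*-1=0, -2*-1=2, -2*-1=2, 3*-1=-3, 0*-1=0 -> [2, 0, 2, 2, -3, 0] (max |s|=3)
Overall max amplitude: 6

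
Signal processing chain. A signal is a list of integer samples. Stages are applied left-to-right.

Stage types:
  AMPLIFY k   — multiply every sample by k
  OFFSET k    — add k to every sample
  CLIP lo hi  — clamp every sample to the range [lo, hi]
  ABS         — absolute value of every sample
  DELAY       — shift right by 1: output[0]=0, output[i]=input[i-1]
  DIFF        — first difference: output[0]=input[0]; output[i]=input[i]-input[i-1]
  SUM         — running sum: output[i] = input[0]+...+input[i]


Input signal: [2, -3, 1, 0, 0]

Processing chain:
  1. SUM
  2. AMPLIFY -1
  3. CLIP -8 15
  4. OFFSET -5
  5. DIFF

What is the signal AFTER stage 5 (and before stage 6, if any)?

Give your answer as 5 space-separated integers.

Input: [2, -3, 1, 0, 0]
Stage 1 (SUM): sum[0..0]=2, sum[0..1]=-1, sum[0..2]=0, sum[0..3]=0, sum[0..4]=0 -> [2, -1, 0, 0, 0]
Stage 2 (AMPLIFY -1): 2*-1=-2, -1*-1=1, 0*-1=0, 0*-1=0, 0*-1=0 -> [-2, 1, 0, 0, 0]
Stage 3 (CLIP -8 15): clip(-2,-8,15)=-2, clip(1,-8,15)=1, clip(0,-8,15)=0, clip(0,-8,15)=0, clip(0,-8,15)=0 -> [-2, 1, 0, 0, 0]
Stage 4 (OFFSET -5): -2+-5=-7, 1+-5=-4, 0+-5=-5, 0+-5=-5, 0+-5=-5 -> [-7, -4, -5, -5, -5]
Stage 5 (DIFF): s[0]=-7, -4--7=3, -5--4=-1, -5--5=0, -5--5=0 -> [-7, 3, -1, 0, 0]

Answer: -7 3 -1 0 0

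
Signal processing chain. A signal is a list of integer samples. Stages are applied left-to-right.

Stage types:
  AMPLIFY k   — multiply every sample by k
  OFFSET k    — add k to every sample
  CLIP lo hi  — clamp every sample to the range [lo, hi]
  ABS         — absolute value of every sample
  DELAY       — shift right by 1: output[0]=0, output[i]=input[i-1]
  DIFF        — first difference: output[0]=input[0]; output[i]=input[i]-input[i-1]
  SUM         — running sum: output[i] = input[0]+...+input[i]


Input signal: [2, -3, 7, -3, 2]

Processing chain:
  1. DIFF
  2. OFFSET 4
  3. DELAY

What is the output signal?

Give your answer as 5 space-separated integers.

Answer: 0 6 -1 14 -6

Derivation:
Input: [2, -3, 7, -3, 2]
Stage 1 (DIFF): s[0]=2, -3-2=-5, 7--3=10, -3-7=-10, 2--3=5 -> [2, -5, 10, -10, 5]
Stage 2 (OFFSET 4): 2+4=6, -5+4=-1, 10+4=14, -10+4=-6, 5+4=9 -> [6, -1, 14, -6, 9]
Stage 3 (DELAY): [0, 6, -1, 14, -6] = [0, 6, -1, 14, -6] -> [0, 6, -1, 14, -6]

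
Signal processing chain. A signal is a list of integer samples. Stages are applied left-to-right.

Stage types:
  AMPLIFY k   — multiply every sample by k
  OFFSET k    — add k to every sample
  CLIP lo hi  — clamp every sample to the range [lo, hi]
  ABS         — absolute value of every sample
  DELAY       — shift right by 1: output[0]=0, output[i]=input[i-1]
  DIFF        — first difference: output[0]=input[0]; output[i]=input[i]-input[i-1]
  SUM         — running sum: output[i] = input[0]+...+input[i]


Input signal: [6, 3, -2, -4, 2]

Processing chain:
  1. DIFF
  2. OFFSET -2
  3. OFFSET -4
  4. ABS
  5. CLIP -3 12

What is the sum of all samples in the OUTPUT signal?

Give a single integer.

Answer: 28

Derivation:
Input: [6, 3, -2, -4, 2]
Stage 1 (DIFF): s[0]=6, 3-6=-3, -2-3=-5, -4--2=-2, 2--4=6 -> [6, -3, -5, -2, 6]
Stage 2 (OFFSET -2): 6+-2=4, -3+-2=-5, -5+-2=-7, -2+-2=-4, 6+-2=4 -> [4, -5, -7, -4, 4]
Stage 3 (OFFSET -4): 4+-4=0, -5+-4=-9, -7+-4=-11, -4+-4=-8, 4+-4=0 -> [0, -9, -11, -8, 0]
Stage 4 (ABS): |0|=0, |-9|=9, |-11|=11, |-8|=8, |0|=0 -> [0, 9, 11, 8, 0]
Stage 5 (CLIP -3 12): clip(0,-3,12)=0, clip(9,-3,12)=9, clip(11,-3,12)=11, clip(8,-3,12)=8, clip(0,-3,12)=0 -> [0, 9, 11, 8, 0]
Output sum: 28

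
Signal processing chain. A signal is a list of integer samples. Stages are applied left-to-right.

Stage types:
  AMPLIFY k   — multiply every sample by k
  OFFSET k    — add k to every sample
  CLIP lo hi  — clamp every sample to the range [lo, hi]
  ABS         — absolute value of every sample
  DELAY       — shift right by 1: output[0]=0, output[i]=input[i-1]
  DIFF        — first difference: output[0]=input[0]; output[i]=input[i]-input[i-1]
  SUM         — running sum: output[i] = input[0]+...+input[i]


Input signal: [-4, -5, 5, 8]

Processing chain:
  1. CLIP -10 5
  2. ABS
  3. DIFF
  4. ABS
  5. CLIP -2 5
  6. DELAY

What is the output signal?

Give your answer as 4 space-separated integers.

Answer: 0 4 1 0

Derivation:
Input: [-4, -5, 5, 8]
Stage 1 (CLIP -10 5): clip(-4,-10,5)=-4, clip(-5,-10,5)=-5, clip(5,-10,5)=5, clip(8,-10,5)=5 -> [-4, -5, 5, 5]
Stage 2 (ABS): |-4|=4, |-5|=5, |5|=5, |5|=5 -> [4, 5, 5, 5]
Stage 3 (DIFF): s[0]=4, 5-4=1, 5-5=0, 5-5=0 -> [4, 1, 0, 0]
Stage 4 (ABS): |4|=4, |1|=1, |0|=0, |0|=0 -> [4, 1, 0, 0]
Stage 5 (CLIP -2 5): clip(4,-2,5)=4, clip(1,-2,5)=1, clip(0,-2,5)=0, clip(0,-2,5)=0 -> [4, 1, 0, 0]
Stage 6 (DELAY): [0, 4, 1, 0] = [0, 4, 1, 0] -> [0, 4, 1, 0]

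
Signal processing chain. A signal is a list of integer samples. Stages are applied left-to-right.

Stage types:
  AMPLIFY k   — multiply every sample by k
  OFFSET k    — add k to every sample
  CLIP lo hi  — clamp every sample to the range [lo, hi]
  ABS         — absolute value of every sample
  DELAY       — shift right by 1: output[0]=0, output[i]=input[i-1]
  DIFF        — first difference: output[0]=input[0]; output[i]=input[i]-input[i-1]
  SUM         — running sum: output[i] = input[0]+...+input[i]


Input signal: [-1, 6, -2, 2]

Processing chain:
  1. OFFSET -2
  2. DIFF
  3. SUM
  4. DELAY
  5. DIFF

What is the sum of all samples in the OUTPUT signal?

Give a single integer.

Input: [-1, 6, -2, 2]
Stage 1 (OFFSET -2): -1+-2=-3, 6+-2=4, -2+-2=-4, 2+-2=0 -> [-3, 4, -4, 0]
Stage 2 (DIFF): s[0]=-3, 4--3=7, -4-4=-8, 0--4=4 -> [-3, 7, -8, 4]
Stage 3 (SUM): sum[0..0]=-3, sum[0..1]=4, sum[0..2]=-4, sum[0..3]=0 -> [-3, 4, -4, 0]
Stage 4 (DELAY): [0, -3, 4, -4] = [0, -3, 4, -4] -> [0, -3, 4, -4]
Stage 5 (DIFF): s[0]=0, -3-0=-3, 4--3=7, -4-4=-8 -> [0, -3, 7, -8]
Output sum: -4

Answer: -4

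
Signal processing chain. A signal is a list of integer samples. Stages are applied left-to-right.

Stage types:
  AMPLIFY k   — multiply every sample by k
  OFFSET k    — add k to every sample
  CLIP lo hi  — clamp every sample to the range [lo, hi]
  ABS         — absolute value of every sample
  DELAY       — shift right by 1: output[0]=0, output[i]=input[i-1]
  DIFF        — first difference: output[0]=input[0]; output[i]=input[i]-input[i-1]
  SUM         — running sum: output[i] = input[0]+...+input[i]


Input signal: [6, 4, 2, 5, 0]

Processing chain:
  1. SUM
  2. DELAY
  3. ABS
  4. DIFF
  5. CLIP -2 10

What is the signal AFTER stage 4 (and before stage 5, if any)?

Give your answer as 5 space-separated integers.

Input: [6, 4, 2, 5, 0]
Stage 1 (SUM): sum[0..0]=6, sum[0..1]=10, sum[0..2]=12, sum[0..3]=17, sum[0..4]=17 -> [6, 10, 12, 17, 17]
Stage 2 (DELAY): [0, 6, 10, 12, 17] = [0, 6, 10, 12, 17] -> [0, 6, 10, 12, 17]
Stage 3 (ABS): |0|=0, |6|=6, |10|=10, |12|=12, |17|=17 -> [0, 6, 10, 12, 17]
Stage 4 (DIFF): s[0]=0, 6-0=6, 10-6=4, 12-10=2, 17-12=5 -> [0, 6, 4, 2, 5]

Answer: 0 6 4 2 5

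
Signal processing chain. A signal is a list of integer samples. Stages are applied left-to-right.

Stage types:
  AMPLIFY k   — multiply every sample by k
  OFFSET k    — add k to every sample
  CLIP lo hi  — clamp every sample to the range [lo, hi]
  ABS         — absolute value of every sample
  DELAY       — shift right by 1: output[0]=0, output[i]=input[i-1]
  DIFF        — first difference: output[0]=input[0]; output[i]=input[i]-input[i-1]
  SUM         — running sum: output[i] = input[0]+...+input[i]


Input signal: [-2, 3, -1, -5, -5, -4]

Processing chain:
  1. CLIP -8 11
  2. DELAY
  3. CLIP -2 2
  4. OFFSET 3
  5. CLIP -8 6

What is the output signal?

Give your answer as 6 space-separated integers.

Input: [-2, 3, -1, -5, -5, -4]
Stage 1 (CLIP -8 11): clip(-2,-8,11)=-2, clip(3,-8,11)=3, clip(-1,-8,11)=-1, clip(-5,-8,11)=-5, clip(-5,-8,11)=-5, clip(-4,-8,11)=-4 -> [-2, 3, -1, -5, -5, -4]
Stage 2 (DELAY): [0, -2, 3, -1, -5, -5] = [0, -2, 3, -1, -5, -5] -> [0, -2, 3, -1, -5, -5]
Stage 3 (CLIP -2 2): clip(0,-2,2)=0, clip(-2,-2,2)=-2, clip(3,-2,2)=2, clip(-1,-2,2)=-1, clip(-5,-2,2)=-2, clip(-5,-2,2)=-2 -> [0, -2, 2, -1, -2, -2]
Stage 4 (OFFSET 3): 0+3=3, -2+3=1, 2+3=5, -1+3=2, -2+3=1, -2+3=1 -> [3, 1, 5, 2, 1, 1]
Stage 5 (CLIP -8 6): clip(3,-8,6)=3, clip(1,-8,6)=1, clip(5,-8,6)=5, clip(2,-8,6)=2, clip(1,-8,6)=1, clip(1,-8,6)=1 -> [3, 1, 5, 2, 1, 1]

Answer: 3 1 5 2 1 1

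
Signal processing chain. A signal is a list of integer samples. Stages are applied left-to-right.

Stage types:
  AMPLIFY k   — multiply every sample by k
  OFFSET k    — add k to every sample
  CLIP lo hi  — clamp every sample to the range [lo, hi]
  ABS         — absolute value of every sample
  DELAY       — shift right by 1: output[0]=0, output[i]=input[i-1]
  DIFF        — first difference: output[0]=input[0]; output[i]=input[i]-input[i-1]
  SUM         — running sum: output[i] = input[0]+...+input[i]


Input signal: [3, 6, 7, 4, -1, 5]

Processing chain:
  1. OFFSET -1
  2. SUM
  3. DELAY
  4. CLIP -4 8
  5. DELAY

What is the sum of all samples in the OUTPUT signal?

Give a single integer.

Answer: 25

Derivation:
Input: [3, 6, 7, 4, -1, 5]
Stage 1 (OFFSET -1): 3+-1=2, 6+-1=5, 7+-1=6, 4+-1=3, -1+-1=-2, 5+-1=4 -> [2, 5, 6, 3, -2, 4]
Stage 2 (SUM): sum[0..0]=2, sum[0..1]=7, sum[0..2]=13, sum[0..3]=16, sum[0..4]=14, sum[0..5]=18 -> [2, 7, 13, 16, 14, 18]
Stage 3 (DELAY): [0, 2, 7, 13, 16, 14] = [0, 2, 7, 13, 16, 14] -> [0, 2, 7, 13, 16, 14]
Stage 4 (CLIP -4 8): clip(0,-4,8)=0, clip(2,-4,8)=2, clip(7,-4,8)=7, clip(13,-4,8)=8, clip(16,-4,8)=8, clip(14,-4,8)=8 -> [0, 2, 7, 8, 8, 8]
Stage 5 (DELAY): [0, 0, 2, 7, 8, 8] = [0, 0, 2, 7, 8, 8] -> [0, 0, 2, 7, 8, 8]
Output sum: 25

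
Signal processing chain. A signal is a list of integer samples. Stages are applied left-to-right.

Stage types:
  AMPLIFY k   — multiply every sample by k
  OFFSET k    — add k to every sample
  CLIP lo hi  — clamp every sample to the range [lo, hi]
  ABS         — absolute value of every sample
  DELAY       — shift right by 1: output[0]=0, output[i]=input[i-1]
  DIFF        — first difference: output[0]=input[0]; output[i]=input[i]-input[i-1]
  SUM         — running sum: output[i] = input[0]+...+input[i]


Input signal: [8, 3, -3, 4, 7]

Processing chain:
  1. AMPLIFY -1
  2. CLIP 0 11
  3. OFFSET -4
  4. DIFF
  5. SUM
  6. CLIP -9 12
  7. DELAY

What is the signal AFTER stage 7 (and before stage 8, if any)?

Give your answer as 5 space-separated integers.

Answer: 0 -4 -4 -1 -4

Derivation:
Input: [8, 3, -3, 4, 7]
Stage 1 (AMPLIFY -1): 8*-1=-8, 3*-1=-3, -3*-1=3, 4*-1=-4, 7*-1=-7 -> [-8, -3, 3, -4, -7]
Stage 2 (CLIP 0 11): clip(-8,0,11)=0, clip(-3,0,11)=0, clip(3,0,11)=3, clip(-4,0,11)=0, clip(-7,0,11)=0 -> [0, 0, 3, 0, 0]
Stage 3 (OFFSET -4): 0+-4=-4, 0+-4=-4, 3+-4=-1, 0+-4=-4, 0+-4=-4 -> [-4, -4, -1, -4, -4]
Stage 4 (DIFF): s[0]=-4, -4--4=0, -1--4=3, -4--1=-3, -4--4=0 -> [-4, 0, 3, -3, 0]
Stage 5 (SUM): sum[0..0]=-4, sum[0..1]=-4, sum[0..2]=-1, sum[0..3]=-4, sum[0..4]=-4 -> [-4, -4, -1, -4, -4]
Stage 6 (CLIP -9 12): clip(-4,-9,12)=-4, clip(-4,-9,12)=-4, clip(-1,-9,12)=-1, clip(-4,-9,12)=-4, clip(-4,-9,12)=-4 -> [-4, -4, -1, -4, -4]
Stage 7 (DELAY): [0, -4, -4, -1, -4] = [0, -4, -4, -1, -4] -> [0, -4, -4, -1, -4]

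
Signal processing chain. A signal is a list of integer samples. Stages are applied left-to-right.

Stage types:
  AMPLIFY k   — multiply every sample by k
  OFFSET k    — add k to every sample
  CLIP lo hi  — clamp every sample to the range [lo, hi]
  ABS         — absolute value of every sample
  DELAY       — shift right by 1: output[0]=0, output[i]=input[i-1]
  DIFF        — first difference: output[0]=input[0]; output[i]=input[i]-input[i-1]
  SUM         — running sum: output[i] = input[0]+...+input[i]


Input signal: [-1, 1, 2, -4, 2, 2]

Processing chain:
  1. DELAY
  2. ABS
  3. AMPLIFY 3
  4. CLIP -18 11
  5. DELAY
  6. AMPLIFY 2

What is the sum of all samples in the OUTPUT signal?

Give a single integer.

Answer: 46

Derivation:
Input: [-1, 1, 2, -4, 2, 2]
Stage 1 (DELAY): [0, -1, 1, 2, -4, 2] = [0, -1, 1, 2, -4, 2] -> [0, -1, 1, 2, -4, 2]
Stage 2 (ABS): |0|=0, |-1|=1, |1|=1, |2|=2, |-4|=4, |2|=2 -> [0, 1, 1, 2, 4, 2]
Stage 3 (AMPLIFY 3): 0*3=0, 1*3=3, 1*3=3, 2*3=6, 4*3=12, 2*3=6 -> [0, 3, 3, 6, 12, 6]
Stage 4 (CLIP -18 11): clip(0,-18,11)=0, clip(3,-18,11)=3, clip(3,-18,11)=3, clip(6,-18,11)=6, clip(12,-18,11)=11, clip(6,-18,11)=6 -> [0, 3, 3, 6, 11, 6]
Stage 5 (DELAY): [0, 0, 3, 3, 6, 11] = [0, 0, 3, 3, 6, 11] -> [0, 0, 3, 3, 6, 11]
Stage 6 (AMPLIFY 2): 0*2=0, 0*2=0, 3*2=6, 3*2=6, 6*2=12, 11*2=22 -> [0, 0, 6, 6, 12, 22]
Output sum: 46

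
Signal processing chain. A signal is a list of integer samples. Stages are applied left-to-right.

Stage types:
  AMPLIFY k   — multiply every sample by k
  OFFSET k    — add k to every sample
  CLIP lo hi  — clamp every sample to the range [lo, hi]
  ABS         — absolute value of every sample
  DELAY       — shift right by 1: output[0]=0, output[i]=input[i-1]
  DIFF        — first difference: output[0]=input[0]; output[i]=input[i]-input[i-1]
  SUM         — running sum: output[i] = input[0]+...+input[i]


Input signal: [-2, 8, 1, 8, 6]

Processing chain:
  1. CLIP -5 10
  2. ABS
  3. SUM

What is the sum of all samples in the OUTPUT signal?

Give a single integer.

Answer: 67

Derivation:
Input: [-2, 8, 1, 8, 6]
Stage 1 (CLIP -5 10): clip(-2,-5,10)=-2, clip(8,-5,10)=8, clip(1,-5,10)=1, clip(8,-5,10)=8, clip(6,-5,10)=6 -> [-2, 8, 1, 8, 6]
Stage 2 (ABS): |-2|=2, |8|=8, |1|=1, |8|=8, |6|=6 -> [2, 8, 1, 8, 6]
Stage 3 (SUM): sum[0..0]=2, sum[0..1]=10, sum[0..2]=11, sum[0..3]=19, sum[0..4]=25 -> [2, 10, 11, 19, 25]
Output sum: 67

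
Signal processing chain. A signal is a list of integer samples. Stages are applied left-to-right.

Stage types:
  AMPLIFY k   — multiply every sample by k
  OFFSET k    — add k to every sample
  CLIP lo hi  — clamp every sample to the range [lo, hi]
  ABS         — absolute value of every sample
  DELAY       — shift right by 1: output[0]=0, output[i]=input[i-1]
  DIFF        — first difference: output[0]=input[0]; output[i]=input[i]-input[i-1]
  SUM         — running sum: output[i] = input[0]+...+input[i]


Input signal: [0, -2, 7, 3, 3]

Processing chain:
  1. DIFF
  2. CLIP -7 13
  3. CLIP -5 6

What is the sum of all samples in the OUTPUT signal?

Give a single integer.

Answer: 0

Derivation:
Input: [0, -2, 7, 3, 3]
Stage 1 (DIFF): s[0]=0, -2-0=-2, 7--2=9, 3-7=-4, 3-3=0 -> [0, -2, 9, -4, 0]
Stage 2 (CLIP -7 13): clip(0,-7,13)=0, clip(-2,-7,13)=-2, clip(9,-7,13)=9, clip(-4,-7,13)=-4, clip(0,-7,13)=0 -> [0, -2, 9, -4, 0]
Stage 3 (CLIP -5 6): clip(0,-5,6)=0, clip(-2,-5,6)=-2, clip(9,-5,6)=6, clip(-4,-5,6)=-4, clip(0,-5,6)=0 -> [0, -2, 6, -4, 0]
Output sum: 0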